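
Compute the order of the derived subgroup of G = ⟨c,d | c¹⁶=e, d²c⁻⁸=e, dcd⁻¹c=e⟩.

G' = [G, G] is generated by all commutators. The generator-pair commutators are: [c, d] = c².
The subgroup they normally generate is {e, c², c⁴, c⁶, c⁸, c¹⁰, c¹², c¹⁴}, of order 8.
Check: |G/G'| = 32/8 = 4 is the order of the abelianisation.

Answer: 8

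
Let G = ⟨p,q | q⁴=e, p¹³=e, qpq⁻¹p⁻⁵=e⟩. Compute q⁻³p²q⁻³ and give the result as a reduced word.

Multiply left to right, reducing at each step:
  q · p² = p¹⁰q
  (p¹⁰q) · q⁻³ = p¹⁰q²

Answer: p¹⁰q²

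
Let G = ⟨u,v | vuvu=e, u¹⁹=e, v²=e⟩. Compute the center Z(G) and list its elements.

An element z ∈ Z(G) iff z commutes with every generator.
For example e is central: e·u = u = u·e; e·v = v = v·e.
Whereas u ∉ Z(G) since u·v = uv ≠ u¹⁸v = v·u.
Checking each of the 38 elements this way gives Z(G) = {e}, of order 1.

Answer: {e}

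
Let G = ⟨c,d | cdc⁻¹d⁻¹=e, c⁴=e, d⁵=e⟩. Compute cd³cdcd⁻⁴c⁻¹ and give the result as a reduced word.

Multiply left to right, reducing at each step:
  c · d³ = cd³
  (cd³) · c = c²d³
  (c²d³) · d = c²d⁴
  (c²d⁴) · c = c³d⁴
  (c³d⁴) · d⁻⁴ = c³
  (c³) · c⁻¹ = c²

Answer: c²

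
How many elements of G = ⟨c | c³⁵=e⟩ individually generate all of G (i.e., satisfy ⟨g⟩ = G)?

G is cyclic of order 35. An element generates G iff its order is 35, and a cyclic group of order 35 has exactly φ(35) = 24 such elements.

Answer: 24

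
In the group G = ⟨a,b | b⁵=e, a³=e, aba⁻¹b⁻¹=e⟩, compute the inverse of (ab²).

The order of (ab²) is 15 (smallest k with (ab²)ᵏ = e), so (ab²)⁻¹ = (ab²)¹⁴ = a²b³.
Check: (ab²) · (a²b³) → (ab²) · a² = b²;   (b²) · b³ = e, giving e as required.

Answer: a²b³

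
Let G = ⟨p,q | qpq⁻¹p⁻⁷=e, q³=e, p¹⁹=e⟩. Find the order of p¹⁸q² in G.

Compute successive powers until reaching e:
  (p¹⁸q²)¹ = p¹⁸q², (p¹⁸q²)² = p⁷q, (p¹⁸q²)³ = e.
The smallest positive k with (p¹⁸q²)ᵏ = e is 3.

Answer: 3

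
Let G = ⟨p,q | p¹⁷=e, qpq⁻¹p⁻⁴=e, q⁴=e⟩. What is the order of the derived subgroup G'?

G' = [G, G] is generated by all commutators. The generator-pair commutators are: [p, q] = p¹⁴.
The subgroup they normally generate is {e, p, p², p³, p⁴, p⁵, p⁶, p⁷, p⁸, p⁹, p¹⁰, p¹¹, p¹², p¹³, p¹⁴, p¹⁵, p¹⁶}, of order 17.
Check: |G/G'| = 68/17 = 4 is the order of the abelianisation.

Answer: 17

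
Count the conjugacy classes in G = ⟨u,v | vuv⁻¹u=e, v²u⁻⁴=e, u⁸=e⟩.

The conjugacy classes (representative and size) are:
  [e] (size 1), [u⁷] (size 2), [u²] (size 2), [u⁵] (size 2), [u⁴] (size 1), [u²v⁻¹] (size 4), [u³v] (size 4).
Class equation: 1 + 2 + 2 + 2 + 1 + 4 + 4 = 16 = |G|. So G has 7 conjugacy classes.

Answer: 7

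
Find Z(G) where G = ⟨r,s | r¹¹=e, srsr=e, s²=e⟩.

An element z ∈ Z(G) iff z commutes with every generator.
For example e is central: e·r = r = r·e; e·s = s = s·e.
Whereas r ∉ Z(G) since r·s = rs ≠ r¹⁰s = s·r.
Checking each of the 22 elements this way gives Z(G) = {e}, of order 1.

Answer: {e}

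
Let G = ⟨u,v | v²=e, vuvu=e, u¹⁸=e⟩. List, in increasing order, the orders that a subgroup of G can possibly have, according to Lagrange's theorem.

|G| = 36 = 2² · 3². By Lagrange's theorem the order of any subgroup divides 36; the divisors of 36 are 1, 2, 3, 4, 6, 9, 12, 18, 36.

Answer: 1, 2, 3, 4, 6, 9, 12, 18, 36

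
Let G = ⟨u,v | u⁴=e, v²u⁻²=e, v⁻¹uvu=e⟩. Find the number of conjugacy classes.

The conjugacy classes (representative and size) are:
  [e] (size 1), [u³] (size 2), [u²] (size 1), [v⁻¹] (size 2), [uv⁻¹] (size 2).
Class equation: 1 + 2 + 1 + 2 + 2 = 8 = |G|. So G has 5 conjugacy classes.

Answer: 5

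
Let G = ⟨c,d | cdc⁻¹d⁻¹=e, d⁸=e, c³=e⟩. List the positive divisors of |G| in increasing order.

|G| = 24 = 2³ · 3. By Lagrange's theorem the order of any subgroup divides 24; the divisors of 24 are 1, 2, 3, 4, 6, 8, 12, 24.

Answer: 1, 2, 3, 4, 6, 8, 12, 24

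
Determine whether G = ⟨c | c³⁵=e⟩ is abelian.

G has a single generator, so G is cyclic and hence abelian.

Answer: Yes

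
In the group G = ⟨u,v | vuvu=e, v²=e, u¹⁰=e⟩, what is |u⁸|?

Compute successive powers until reaching e:
  (u⁸)¹ = u⁸, (u⁸)² = u⁶, (u⁸)³ = u⁴, (u⁸)⁴ = u², (u⁸)⁵ = e.
The smallest positive k with (u⁸)ᵏ = e is 5.

Answer: 5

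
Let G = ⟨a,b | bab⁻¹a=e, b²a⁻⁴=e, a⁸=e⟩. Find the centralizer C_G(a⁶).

⟨a⁶⟩ ⊆ C_G(a⁶) since powers of a⁶ commute with a⁶; so |C_G(a⁶)| ≥ |⟨a⁶⟩| = 4.
By orbit–stabilizer, |C_G(a⁶)| = |G| / |conj. class of a⁶| = 16 / 2 = 8.
The 8 elements commuting with a⁶ are {e, a, a², a³, a⁴, a⁵, a⁶, a⁷}.

Answer: {e, a, a², a³, a⁴, a⁵, a⁶, a⁷}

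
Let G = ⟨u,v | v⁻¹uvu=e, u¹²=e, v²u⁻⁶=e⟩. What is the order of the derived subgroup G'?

G' = [G, G] is generated by all commutators. The generator-pair commutators are: [u, v] = u².
The subgroup they normally generate is {e, u², u⁴, u⁶, u⁸, u¹⁰}, of order 6.
Check: |G/G'| = 24/6 = 4 is the order of the abelianisation.

Answer: 6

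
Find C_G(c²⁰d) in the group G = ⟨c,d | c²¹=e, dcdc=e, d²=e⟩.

⟨c²⁰d⟩ ⊆ C_G(c²⁰d) since powers of c²⁰d commute with c²⁰d; so |C_G(c²⁰d)| ≥ |⟨c²⁰d⟩| = 2.
By orbit–stabilizer, |C_G(c²⁰d)| = |G| / |conj. class of c²⁰d| = 42 / 21 = 2.
The 2 elements commuting with c²⁰d are {e, c²⁰d}.

Answer: {e, c²⁰d}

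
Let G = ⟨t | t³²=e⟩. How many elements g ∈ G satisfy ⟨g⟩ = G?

G is cyclic of order 32. An element generates G iff its order is 32, and a cyclic group of order 32 has exactly φ(32) = 16 such elements.

Answer: 16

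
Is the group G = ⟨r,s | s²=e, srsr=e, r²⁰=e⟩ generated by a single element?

Every cyclic group is abelian. But r·s = rs while s·r = r¹⁹s, so r·s ≠ s·r and G is not abelian. Hence G is not cyclic.

Answer: No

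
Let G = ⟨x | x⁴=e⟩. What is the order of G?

G is generated by a single element, so G is cyclic. The relator gives x⁴ = e and no smaller power is forced to be e, so the 4 powers {e, x, x², x³} are distinct. Hence |G| = 4.

Answer: 4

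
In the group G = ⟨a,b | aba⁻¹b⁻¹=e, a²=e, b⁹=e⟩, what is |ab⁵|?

Compute successive powers until reaching e:
  (ab⁵)¹ = ab⁵, (ab⁵)² = b, (ab⁵)³ = ab⁶, (ab⁵)⁴ = b², (ab⁵)⁵ = ab⁷, (ab⁵)⁶ = b³, (ab⁵)⁷ = ab⁸, (ab⁵)⁸ = b⁴, (ab⁵)⁹ = a, (ab⁵)¹⁰ = b⁵, (ab⁵)¹¹ = ab, (ab⁵)¹² = b⁶, (ab⁵)¹³ = ab², (ab⁵)¹⁴ = b⁷, (ab⁵)¹⁵ = ab³, (ab⁵)¹⁶ = b⁸, (ab⁵)¹⁷ = ab⁴, (ab⁵)¹⁸ = e.
The smallest positive k with (ab⁵)ᵏ = e is 18.

Answer: 18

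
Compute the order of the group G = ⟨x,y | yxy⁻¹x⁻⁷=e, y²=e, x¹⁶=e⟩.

Enumerate words in the generators, reducing via the relations: the distinct elements are
  {e, x, y, xy, x², x³, x⁴, x⁵, x⁶, x⁷, x⁸, x⁹, x²y, x³y, x¹², x¹³, x¹¹, x¹⁰, x¹⁴, x¹⁵, x⁴y, x⁵y, x⁶y, x⁷y, x⁸y, x⁹y, x¹²y, x¹³y, x¹¹y, x¹⁰y, x¹⁴y, x¹⁵y}.
No further products give new elements, so |G| = 32.

Answer: 32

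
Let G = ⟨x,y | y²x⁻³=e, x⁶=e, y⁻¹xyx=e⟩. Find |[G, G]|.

G' = [G, G] is generated by all commutators. The generator-pair commutators are: [x, y] = x².
The subgroup they normally generate is {e, x², x⁴}, of order 3.
Check: |G/G'| = 12/3 = 4 is the order of the abelianisation.

Answer: 3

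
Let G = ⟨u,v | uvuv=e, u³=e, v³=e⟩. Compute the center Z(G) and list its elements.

An element z ∈ Z(G) iff z commutes with every generator.
For example e is central: e·u = u = u·e; e·v = v = v·e.
Whereas u ∉ Z(G) since u·v = uv ≠ u²v² = v·u.
Checking each of the 12 elements this way gives Z(G) = {e}, of order 1.

Answer: {e}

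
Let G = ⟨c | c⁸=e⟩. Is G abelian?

G has a single generator, so G is cyclic and hence abelian.

Answer: Yes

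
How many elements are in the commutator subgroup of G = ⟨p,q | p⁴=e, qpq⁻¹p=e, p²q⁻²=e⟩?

G' = [G, G] is generated by all commutators. The generator-pair commutators are: [p, q] = p².
The subgroup they normally generate is {e, p²}, of order 2.
Check: |G/G'| = 8/2 = 4 is the order of the abelianisation.

Answer: 2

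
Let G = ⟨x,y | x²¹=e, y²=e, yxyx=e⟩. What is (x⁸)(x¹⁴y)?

Compute (x⁸) · (x¹⁴y) by multiplying left to right and reducing via the relations at each step:
  (x⁸) · x¹⁴ = x
  x · y = xy

Answer: xy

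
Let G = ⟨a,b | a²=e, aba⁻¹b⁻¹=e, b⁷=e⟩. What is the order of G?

Enumerate words in the generators, reducing via the relations: the distinct elements are
  {a, b, e, ab, b², b³, b⁴, b⁵, b⁶, ab², ab³, ab⁴, ab⁵, ab⁶}.
No further products give new elements, so |G| = 14.

Answer: 14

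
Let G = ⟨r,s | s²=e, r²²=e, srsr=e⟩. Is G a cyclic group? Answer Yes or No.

Every cyclic group is abelian. But r·s = rs while s·r = r²¹s, so r·s ≠ s·r and G is not abelian. Hence G is not cyclic.

Answer: No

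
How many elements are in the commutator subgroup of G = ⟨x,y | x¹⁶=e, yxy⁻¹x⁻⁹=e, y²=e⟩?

G' = [G, G] is generated by all commutators. The generator-pair commutators are: [x, y] = x⁸.
The subgroup they normally generate is {e, x⁸}, of order 2.
Check: |G/G'| = 32/2 = 16 is the order of the abelianisation.

Answer: 2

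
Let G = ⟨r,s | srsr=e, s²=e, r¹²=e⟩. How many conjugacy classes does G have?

The conjugacy classes (representative and size) are:
  [e] (size 1), [r¹¹] (size 2), [r²] (size 2), [r⁹] (size 2), [r⁴] (size 2), [r⁵] (size 2), [r⁶] (size 1), [s] (size 6), [rs] (size 6).
Class equation: 1 + 2 + 2 + 2 + 2 + 2 + 1 + 6 + 6 = 24 = |G|. So G has 9 conjugacy classes.

Answer: 9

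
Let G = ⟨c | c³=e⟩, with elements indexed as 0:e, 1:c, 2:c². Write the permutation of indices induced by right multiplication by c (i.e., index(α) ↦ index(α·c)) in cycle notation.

(0 1 2)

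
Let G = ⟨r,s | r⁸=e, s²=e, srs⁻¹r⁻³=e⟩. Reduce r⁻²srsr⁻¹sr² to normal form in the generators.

Multiply left to right, reducing at each step:
  (r⁶) · s = r⁶s
  (r⁶s) · r = rs
  (rs) · s = r
  r · r⁻¹ = e
  e · s = s
  s · r² = r⁶s

Answer: r⁶s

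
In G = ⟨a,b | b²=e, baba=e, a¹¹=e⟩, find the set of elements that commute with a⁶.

⟨a⁶⟩ ⊆ C_G(a⁶) since powers of a⁶ commute with a⁶; so |C_G(a⁶)| ≥ |⟨a⁶⟩| = 11.
By orbit–stabilizer, |C_G(a⁶)| = |G| / |conj. class of a⁶| = 22 / 2 = 11.
The 11 elements commuting with a⁶ are {e, a, a², a³, a⁴, a⁵, a⁶, a⁷, a⁸, a⁹, a¹⁰}.

Answer: {e, a, a², a³, a⁴, a⁵, a⁶, a⁷, a⁸, a⁹, a¹⁰}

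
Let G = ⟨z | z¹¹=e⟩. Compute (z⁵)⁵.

Compute successive powers of (z⁵), reducing at each step:
  (z⁵)²: (z⁵) · z⁵ = z¹⁰
  (z⁵)³: (z¹⁰) · z⁵ = z⁴
  (z⁵)⁴: (z⁴) · z⁵ = z⁹
  (z⁵)⁵: (z⁹) · z⁵ = z³

Answer: z³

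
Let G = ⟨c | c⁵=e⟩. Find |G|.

G is generated by a single element, so G is cyclic. The relator gives c⁵ = e and no smaller power is forced to be e, so the 5 powers {c, e, c², c³, c⁴} are distinct. Hence |G| = 5.

Answer: 5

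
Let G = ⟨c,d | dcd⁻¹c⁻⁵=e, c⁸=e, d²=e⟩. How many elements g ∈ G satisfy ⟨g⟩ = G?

⟨g⟩ = G would require ord(g) = |G| = 16, but the maximum element order in G is 8 < 16. So G is not cyclic and no single element generates it: the count is 0.

Answer: 0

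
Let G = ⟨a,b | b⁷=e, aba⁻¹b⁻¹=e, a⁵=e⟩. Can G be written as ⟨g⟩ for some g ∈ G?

|G| = 35. The element ab has order 35 (its powers give 35 distinct elements), so ⟨ab⟩ = G and G is cyclic.

Answer: Yes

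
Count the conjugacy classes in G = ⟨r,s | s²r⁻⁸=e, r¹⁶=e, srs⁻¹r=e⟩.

The conjugacy classes (representative and size) are:
  [e] (size 1), [r] (size 2), [r¹⁴] (size 2), [r¹³] (size 2), [r¹²] (size 2), [r⁵] (size 2), [r¹⁰] (size 2), [r⁷] (size 2), [r⁸] (size 1), [s⁻¹] (size 8), [r⁷s⁻¹] (size 8).
Class equation: 1 + 2 + 2 + 2 + 2 + 2 + 2 + 2 + 1 + 8 + 8 = 32 = |G|. So G has 11 conjugacy classes.

Answer: 11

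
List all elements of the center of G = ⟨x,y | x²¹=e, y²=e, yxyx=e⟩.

An element z ∈ Z(G) iff z commutes with every generator.
For example e is central: e·x = x = x·e; e·y = y = y·e.
Whereas x ∉ Z(G) since x·y = xy ≠ x²⁰y = y·x.
Checking each of the 42 elements this way gives Z(G) = {e}, of order 1.

Answer: {e}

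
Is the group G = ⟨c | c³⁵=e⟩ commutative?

G has a single generator, so G is cyclic and hence abelian.

Answer: Yes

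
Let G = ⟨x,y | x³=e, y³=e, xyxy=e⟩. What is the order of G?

Enumerate words in the generators, reducing via the relations: the distinct elements are
  {e, x, y, xy, x², y², xy², x²y, yx², y²x, xy²x, x²y²}.
No further products give new elements, so |G| = 12.

Answer: 12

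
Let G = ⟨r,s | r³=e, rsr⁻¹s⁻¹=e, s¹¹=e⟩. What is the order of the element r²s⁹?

Compute successive powers until reaching e:
  (r²s⁹)¹ = r²s⁹, (r²s⁹)² = rs⁷, (r²s⁹)³ = s⁵, (r²s⁹)⁴ = r²s³, (r²s⁹)⁵ = rs, (r²s⁹)⁶ = s¹⁰, (r²s⁹)⁷ = r²s⁸, (r²s⁹)⁸ = rs⁶, (r²s⁹)⁹ = s⁴, (r²s⁹)¹⁰ = r²s², (r²s⁹)¹¹ = r, (r²s⁹)¹² = s⁹, (r²s⁹)¹³ = r²s⁷, (r²s⁹)¹⁴ = rs⁵, (r²s⁹)¹⁵ = s³, (r²s⁹)¹⁶ = r²s, (r²s⁹)¹⁷ = rs¹⁰, (r²s⁹)¹⁸ = s⁸, (r²s⁹)¹⁹ = r²s⁶, (r²s⁹)²⁰ = rs⁴, (r²s⁹)²¹ = s², (r²s⁹)²² = r², (r²s⁹)²³ = rs⁹, (r²s⁹)²⁴ = s⁷, (r²s⁹)²⁵ = r²s⁵, (r²s⁹)²⁶ = rs³, (r²s⁹)²⁷ = s, (r²s⁹)²⁸ = r²s¹⁰, (r²s⁹)²⁹ = rs⁸, (r²s⁹)³⁰ = s⁶, (r²s⁹)³¹ = r²s⁴, (r²s⁹)³² = rs², (r²s⁹)³³ = e.
The smallest positive k with (r²s⁹)ᵏ = e is 33.

Answer: 33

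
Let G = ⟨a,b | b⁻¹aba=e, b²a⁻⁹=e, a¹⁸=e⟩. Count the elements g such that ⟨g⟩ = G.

⟨g⟩ = G would require ord(g) = |G| = 36, but the maximum element order in G is 18 < 36. So G is not cyclic and no single element generates it: the count is 0.

Answer: 0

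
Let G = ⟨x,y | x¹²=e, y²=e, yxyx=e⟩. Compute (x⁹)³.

Compute successive powers of (x⁹), reducing at each step:
  (x⁹)²: (x⁹) · x⁹ = x⁶
  (x⁹)³: (x⁶) · x⁹ = x³

Answer: x³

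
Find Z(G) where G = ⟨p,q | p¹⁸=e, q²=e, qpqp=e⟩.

An element z ∈ Z(G) iff z commutes with every generator.
For example p⁹ is central: (p⁹)·p = p¹⁰ = p·(p⁹); (p⁹)·q = p⁹q = q·(p⁹).
Whereas p ∉ Z(G) since p·q = pq ≠ p¹⁷q = q·p.
Checking each of the 36 elements this way gives Z(G) = {e, p⁹}, of order 2.

Answer: {e, p⁹}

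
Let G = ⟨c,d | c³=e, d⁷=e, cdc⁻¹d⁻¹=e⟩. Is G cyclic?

|G| = 21. The element cd has order 21 (its powers give 21 distinct elements), so ⟨cd⟩ = G and G is cyclic.

Answer: Yes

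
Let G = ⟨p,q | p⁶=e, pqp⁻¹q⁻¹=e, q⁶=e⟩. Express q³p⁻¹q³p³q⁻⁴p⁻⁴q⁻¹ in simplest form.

Multiply left to right, reducing at each step:
  (q³) · p⁻¹ = p⁵q³
  (p⁵q³) · q³ = p⁵
  (p⁵) · p³ = p²
  (p²) · q⁻⁴ = p²q²
  (p²q²) · p⁻⁴ = p⁴q²
  (p⁴q²) · q⁻¹ = p⁴q

Answer: p⁴q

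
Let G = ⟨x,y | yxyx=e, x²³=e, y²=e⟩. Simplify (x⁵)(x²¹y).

Compute (x⁵) · (x²¹y) by multiplying left to right and reducing via the relations at each step:
  (x⁵) · x²¹ = x³
  (x³) · y = x³y

Answer: x³y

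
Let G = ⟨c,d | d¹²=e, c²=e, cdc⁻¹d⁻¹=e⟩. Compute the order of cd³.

Compute successive powers until reaching e:
  (cd³)¹ = cd³, (cd³)² = d⁶, (cd³)³ = cd⁹, (cd³)⁴ = e.
The smallest positive k with (cd³)ᵏ = e is 4.

Answer: 4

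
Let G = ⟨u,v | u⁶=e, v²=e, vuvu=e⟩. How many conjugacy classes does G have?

The conjugacy classes (representative and size) are:
  [e] (size 1), [u⁵] (size 2), [u⁴] (size 2), [u³] (size 1), [v] (size 3), [u³v] (size 3).
Class equation: 1 + 2 + 2 + 1 + 3 + 3 = 12 = |G|. So G has 6 conjugacy classes.

Answer: 6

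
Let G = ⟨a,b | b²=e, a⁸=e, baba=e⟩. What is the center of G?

An element z ∈ Z(G) iff z commutes with every generator.
For example a⁴ is central: (a⁴)·a = a⁵ = a·(a⁴); (a⁴)·b = a⁴b = b·(a⁴).
Whereas a ∉ Z(G) since a·b = ab ≠ a⁷b = b·a.
Checking each of the 16 elements this way gives Z(G) = {e, a⁴}, of order 2.

Answer: {e, a⁴}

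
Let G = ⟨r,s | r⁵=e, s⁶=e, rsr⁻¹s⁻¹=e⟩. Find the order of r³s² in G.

Compute successive powers until reaching e:
  (r³s²)¹ = r³s², (r³s²)² = rs⁴, (r³s²)³ = r⁴, (r³s²)⁴ = r²s², (r³s²)⁵ = s⁴, (r³s²)⁶ = r³, (r³s²)⁷ = rs², (r³s²)⁸ = r⁴s⁴, (r³s²)⁹ = r², (r³s²)¹⁰ = s², (r³s²)¹¹ = r³s⁴, (r³s²)¹² = r, (r³s²)¹³ = r⁴s², (r³s²)¹⁴ = r²s⁴, (r³s²)¹⁵ = e.
The smallest positive k with (r³s²)ᵏ = e is 15.

Answer: 15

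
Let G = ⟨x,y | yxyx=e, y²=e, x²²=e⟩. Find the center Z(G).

An element z ∈ Z(G) iff z commutes with every generator.
For example x¹¹ is central: (x¹¹)·x = x¹² = x·(x¹¹); (x¹¹)·y = x¹¹y = y·(x¹¹).
Whereas x ∉ Z(G) since x·y = xy ≠ x²¹y = y·x.
Checking each of the 44 elements this way gives Z(G) = {e, x¹¹}, of order 2.

Answer: {e, x¹¹}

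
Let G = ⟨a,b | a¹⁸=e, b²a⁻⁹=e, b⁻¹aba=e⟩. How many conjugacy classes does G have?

The conjugacy classes (representative and size) are:
  [e] (size 1), [a¹⁷] (size 2), [a¹⁶] (size 2), [a³] (size 2), [a¹⁴] (size 2), [a¹³] (size 2), [a¹²] (size 2), [a¹¹] (size 2), [a¹⁰] (size 2), [a⁹] (size 1), [a⁸b] (size 9), [ab] (size 9).
Class equation: 1 + 2 + 2 + 2 + 2 + 2 + 2 + 2 + 2 + 1 + 9 + 9 = 36 = |G|. So G has 12 conjugacy classes.

Answer: 12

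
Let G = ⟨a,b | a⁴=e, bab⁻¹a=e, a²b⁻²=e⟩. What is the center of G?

An element z ∈ Z(G) iff z commutes with every generator.
For example a² is central: (a²)·a = a³ = a·(a²); (a²)·b = b⁻¹ = b·(a²).
Whereas a ∉ Z(G) since a·b = ab ≠ ab⁻¹ = b·a.
Checking each of the 8 elements this way gives Z(G) = {e, a²}, of order 2.

Answer: {e, a²}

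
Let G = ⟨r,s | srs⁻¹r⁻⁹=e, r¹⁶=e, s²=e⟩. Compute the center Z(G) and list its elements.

An element z ∈ Z(G) iff z commutes with every generator.
For example r² is central: (r²)·r = r³ = r·(r²); (r²)·s = r²s = s·(r²).
Whereas r ∉ Z(G) since r·s = rs ≠ r⁹s = s·r.
Checking each of the 32 elements this way gives Z(G) = {e, r², r⁴, r⁶, r⁸, r¹⁰, r¹², r¹⁴}, of order 8.

Answer: {e, r², r⁴, r⁶, r⁸, r¹⁰, r¹², r¹⁴}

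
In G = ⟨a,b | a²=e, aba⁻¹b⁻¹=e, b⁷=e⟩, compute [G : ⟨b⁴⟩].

First find ord(b⁴) by computing successive powers:
  (b⁴)¹ = b⁴, (b⁴)² = b, (b⁴)³ = b⁵, (b⁴)⁴ = b², (b⁴)⁵ = b⁶, (b⁴)⁶ = b³, (b⁴)⁷ = e.
So |⟨b⁴⟩| = ord(b⁴) = 7. With |G| = 14, by Lagrange [G : ⟨b⁴⟩] = 14/7 = 2.

Answer: 2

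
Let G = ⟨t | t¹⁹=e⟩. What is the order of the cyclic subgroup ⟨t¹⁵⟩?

|⟨t¹⁵⟩| equals the order of t¹⁵. Compute successive powers until reaching e:
  (t¹⁵)¹ = t¹⁵, (t¹⁵)² = t¹¹, (t¹⁵)³ = t⁷, (t¹⁵)⁴ = t³, (t¹⁵)⁵ = t¹⁸, (t¹⁵)⁶ = t¹⁴, (t¹⁵)⁷ = t¹⁰, (t¹⁵)⁸ = t⁶, (t¹⁵)⁹ = t², (t¹⁵)¹⁰ = t¹⁷, (t¹⁵)¹¹ = t¹³, (t¹⁵)¹² = t⁹, (t¹⁵)¹³ = t⁵, (t¹⁵)¹⁴ = t, (t¹⁵)¹⁵ = t¹⁶, (t¹⁵)¹⁶ = t¹², (t¹⁵)¹⁷ = t⁸, (t¹⁵)¹⁸ = t⁴, (t¹⁵)¹⁹ = e.
The smallest positive k with (t¹⁵)ᵏ = e is 19, so |⟨t¹⁵⟩| = 19.

Answer: 19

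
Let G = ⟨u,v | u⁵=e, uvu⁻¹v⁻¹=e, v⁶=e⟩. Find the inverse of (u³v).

The order of (u³v) is 30 (smallest k with (u³v)ᵏ = e), so (u³v)⁻¹ = (u³v)²⁹ = u²v⁵.
Check: (u³v) · (u²v⁵) → (u³v) · u² = v;   v · v⁵ = e, giving e as required.

Answer: u²v⁵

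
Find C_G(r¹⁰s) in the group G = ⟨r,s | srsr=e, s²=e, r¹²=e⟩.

⟨r¹⁰s⟩ ⊆ C_G(r¹⁰s) since powers of r¹⁰s commute with r¹⁰s; so |C_G(r¹⁰s)| ≥ |⟨r¹⁰s⟩| = 2.
By orbit–stabilizer, |C_G(r¹⁰s)| = |G| / |conj. class of r¹⁰s| = 24 / 6 = 4.
The 4 elements commuting with r¹⁰s are {e, r⁶, r⁴s, r¹⁰s}.

Answer: {e, r⁶, r⁴s, r¹⁰s}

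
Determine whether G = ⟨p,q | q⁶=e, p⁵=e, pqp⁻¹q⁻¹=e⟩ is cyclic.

|G| = 30. The element pq has order 30 (its powers give 30 distinct elements), so ⟨pq⟩ = G and G is cyclic.

Answer: Yes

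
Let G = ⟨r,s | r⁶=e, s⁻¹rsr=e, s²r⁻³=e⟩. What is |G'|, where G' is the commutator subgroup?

G' = [G, G] is generated by all commutators. The generator-pair commutators are: [r, s] = r².
The subgroup they normally generate is {e, r², r⁴}, of order 3.
Check: |G/G'| = 12/3 = 4 is the order of the abelianisation.

Answer: 3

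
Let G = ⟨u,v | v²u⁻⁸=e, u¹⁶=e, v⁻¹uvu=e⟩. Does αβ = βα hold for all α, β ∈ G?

u·v = uv but v·u = u⁷v⁻¹, so u·v ≠ v·u and G is not abelian.

Answer: No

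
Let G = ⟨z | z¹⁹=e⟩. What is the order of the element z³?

Compute successive powers until reaching e:
  (z³)¹ = z³, (z³)² = z⁶, (z³)³ = z⁹, (z³)⁴ = z¹², (z³)⁵ = z¹⁵, (z³)⁶ = z¹⁸, (z³)⁷ = z², (z³)⁸ = z⁵, (z³)⁹ = z⁸, (z³)¹⁰ = z¹¹, (z³)¹¹ = z¹⁴, (z³)¹² = z¹⁷, (z³)¹³ = z, (z³)¹⁴ = z⁴, (z³)¹⁵ = z⁷, (z³)¹⁶ = z¹⁰, (z³)¹⁷ = z¹³, (z³)¹⁸ = z¹⁶, (z³)¹⁹ = e.
The smallest positive k with (z³)ᵏ = e is 19.

Answer: 19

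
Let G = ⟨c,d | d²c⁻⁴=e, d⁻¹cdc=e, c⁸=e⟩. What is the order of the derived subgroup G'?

G' = [G, G] is generated by all commutators. The generator-pair commutators are: [c, d] = c².
The subgroup they normally generate is {e, c², c⁴, c⁶}, of order 4.
Check: |G/G'| = 16/4 = 4 is the order of the abelianisation.

Answer: 4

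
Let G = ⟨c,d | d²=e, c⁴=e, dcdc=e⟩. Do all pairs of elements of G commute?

c·d = cd but d·c = c³d, so c·d ≠ d·c and G is not abelian.

Answer: No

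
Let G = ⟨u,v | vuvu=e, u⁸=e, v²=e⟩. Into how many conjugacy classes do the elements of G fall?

The conjugacy classes (representative and size) are:
  [e] (size 1), [u] (size 2), [u⁶] (size 2), [u³] (size 2), [u⁴] (size 1), [v] (size 4), [u⁵v] (size 4).
Class equation: 1 + 2 + 2 + 2 + 1 + 4 + 4 = 16 = |G|. So G has 7 conjugacy classes.

Answer: 7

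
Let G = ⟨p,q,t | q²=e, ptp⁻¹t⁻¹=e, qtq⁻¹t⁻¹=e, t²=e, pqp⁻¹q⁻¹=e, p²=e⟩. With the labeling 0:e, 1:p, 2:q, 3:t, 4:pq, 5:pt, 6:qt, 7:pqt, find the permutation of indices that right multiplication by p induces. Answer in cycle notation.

(0 1)(2 4)(3 5)(6 7)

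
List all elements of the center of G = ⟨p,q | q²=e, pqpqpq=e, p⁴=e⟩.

An element z ∈ Z(G) iff z commutes with every generator.
For example e is central: e·p = p = p·e; e·q = q = q·e.
Whereas p ∉ Z(G) since p·q = pq ≠ qp = q·p.
Checking each of the 24 elements this way gives Z(G) = {e}, of order 1.

Answer: {e}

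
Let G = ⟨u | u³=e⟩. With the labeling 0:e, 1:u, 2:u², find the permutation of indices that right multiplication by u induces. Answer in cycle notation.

(0 1 2)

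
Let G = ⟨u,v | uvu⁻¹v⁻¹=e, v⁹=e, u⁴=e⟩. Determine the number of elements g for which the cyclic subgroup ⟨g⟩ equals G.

G is cyclic of order 36. An element generates G iff its order is 36, and a cyclic group of order 36 has exactly φ(36) = 12 such elements.

Answer: 12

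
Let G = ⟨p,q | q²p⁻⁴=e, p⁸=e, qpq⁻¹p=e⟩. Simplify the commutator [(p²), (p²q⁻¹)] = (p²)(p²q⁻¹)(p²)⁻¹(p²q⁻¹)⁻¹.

[(p²), (p²q⁻¹)] = (p²)·(p²q⁻¹)·(p²)⁻¹·(p²q⁻¹)⁻¹.
  (p²) · (p²q⁻¹) = q
  q · (p⁶) = p²q
  (p²q) · (p²q) = p⁴

Answer: p⁴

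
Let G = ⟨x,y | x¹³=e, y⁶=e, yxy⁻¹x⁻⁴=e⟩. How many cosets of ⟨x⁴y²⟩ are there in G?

First find ord(x⁴y²) by computing successive powers:
  (x⁴y²)¹ = x⁴y², (x⁴y²)² = x³y⁴, (x⁴y²)³ = e.
So |⟨x⁴y²⟩| = ord(x⁴y²) = 3. With |G| = 78, by Lagrange [G : ⟨x⁴y²⟩] = 78/3 = 26.

Answer: 26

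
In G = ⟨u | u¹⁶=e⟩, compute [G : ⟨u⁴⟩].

First find ord(u⁴) by computing successive powers:
  (u⁴)¹ = u⁴, (u⁴)² = u⁸, (u⁴)³ = u¹², (u⁴)⁴ = e.
So |⟨u⁴⟩| = ord(u⁴) = 4. With |G| = 16, by Lagrange [G : ⟨u⁴⟩] = 16/4 = 4.

Answer: 4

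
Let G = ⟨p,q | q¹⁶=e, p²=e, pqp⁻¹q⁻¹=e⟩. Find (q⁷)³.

Compute successive powers of (q⁷), reducing at each step:
  (q⁷)²: (q⁷) · q⁷ = q¹⁴
  (q⁷)³: (q¹⁴) · q⁷ = q⁵

Answer: q⁵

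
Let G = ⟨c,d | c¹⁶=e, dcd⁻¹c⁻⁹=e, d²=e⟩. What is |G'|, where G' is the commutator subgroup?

G' = [G, G] is generated by all commutators. The generator-pair commutators are: [c, d] = c⁸.
The subgroup they normally generate is {e, c⁸}, of order 2.
Check: |G/G'| = 32/2 = 16 is the order of the abelianisation.

Answer: 2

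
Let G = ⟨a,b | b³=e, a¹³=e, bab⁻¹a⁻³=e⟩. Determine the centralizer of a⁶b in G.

⟨a⁶b⟩ ⊆ C_G(a⁶b) since powers of a⁶b commute with a⁶b; so |C_G(a⁶b)| ≥ |⟨a⁶b⟩| = 3.
By orbit–stabilizer, |C_G(a⁶b)| = |G| / |conj. class of a⁶b| = 39 / 13 = 3.
The 3 elements commuting with a⁶b are {e, a⁶b, a¹¹b²}.

Answer: {e, a⁶b, a¹¹b²}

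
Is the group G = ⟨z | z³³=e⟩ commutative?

G has a single generator, so G is cyclic and hence abelian.

Answer: Yes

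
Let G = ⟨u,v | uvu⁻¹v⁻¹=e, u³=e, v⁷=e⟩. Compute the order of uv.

Compute successive powers until reaching e:
  (uv)¹ = uv, (uv)² = u²v², (uv)³ = v³, (uv)⁴ = uv⁴, (uv)⁵ = u²v⁵, (uv)⁶ = v⁶, (uv)⁷ = u, (uv)⁸ = u²v, (uv)⁹ = v², (uv)¹⁰ = uv³, (uv)¹¹ = u²v⁴, (uv)¹² = v⁵, (uv)¹³ = uv⁶, (uv)¹⁴ = u², (uv)¹⁵ = v, (uv)¹⁶ = uv², (uv)¹⁷ = u²v³, (uv)¹⁸ = v⁴, (uv)¹⁹ = uv⁵, (uv)²⁰ = u²v⁶, (uv)²¹ = e.
The smallest positive k with (uv)ᵏ = e is 21.

Answer: 21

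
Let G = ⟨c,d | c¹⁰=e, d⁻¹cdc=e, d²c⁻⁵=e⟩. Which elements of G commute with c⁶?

⟨c⁶⟩ ⊆ C_G(c⁶) since powers of c⁶ commute with c⁶; so |C_G(c⁶)| ≥ |⟨c⁶⟩| = 5.
By orbit–stabilizer, |C_G(c⁶)| = |G| / |conj. class of c⁶| = 20 / 2 = 10.
The 10 elements commuting with c⁶ are {e, c, c², c³, c⁴, c⁵, c⁶, c⁷, c⁸, c⁹}.

Answer: {e, c, c², c³, c⁴, c⁵, c⁶, c⁷, c⁸, c⁹}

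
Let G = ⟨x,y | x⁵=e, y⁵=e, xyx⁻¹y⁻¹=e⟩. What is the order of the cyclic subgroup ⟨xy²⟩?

|⟨xy²⟩| equals the order of xy². Compute successive powers until reaching e:
  (xy²)¹ = xy², (xy²)² = x²y⁴, (xy²)³ = x³y, (xy²)⁴ = x⁴y³, (xy²)⁵ = e.
The smallest positive k with (xy²)ᵏ = e is 5, so |⟨xy²⟩| = 5.

Answer: 5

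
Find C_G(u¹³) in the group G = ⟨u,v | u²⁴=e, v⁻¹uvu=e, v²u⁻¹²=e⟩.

⟨u¹³⟩ ⊆ C_G(u¹³) since powers of u¹³ commute with u¹³; so |C_G(u¹³)| ≥ |⟨u¹³⟩| = 24.
By orbit–stabilizer, |C_G(u¹³)| = |G| / |conj. class of u¹³| = 48 / 2 = 24.
The 24 elements commuting with u¹³ are {e, u, u², u³, u⁴, u⁵, u⁶, u⁷, u⁸, u⁹, u¹⁰, u¹¹, u¹², u¹³, u¹⁴, u¹⁵, u¹⁶, u¹⁷, u¹⁸, u¹⁹, u²⁰, u²¹, u²², u²³}.

Answer: {e, u, u², u³, u⁴, u⁵, u⁶, u⁷, u⁸, u⁹, u¹⁰, u¹¹, u¹², u¹³, u¹⁴, u¹⁵, u¹⁶, u¹⁷, u¹⁸, u¹⁹, u²⁰, u²¹, u²², u²³}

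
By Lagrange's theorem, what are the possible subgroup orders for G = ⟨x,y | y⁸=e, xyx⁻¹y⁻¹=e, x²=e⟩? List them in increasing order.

|G| = 16 = 2⁴. By Lagrange's theorem the order of any subgroup divides 16; the divisors of 16 are 1, 2, 4, 8, 16.

Answer: 1, 2, 4, 8, 16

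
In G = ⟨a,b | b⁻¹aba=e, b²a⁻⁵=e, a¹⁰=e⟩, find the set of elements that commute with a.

⟨a⟩ ⊆ C_G(a) since powers of a commute with a; so |C_G(a)| ≥ |⟨a⟩| = 10.
By orbit–stabilizer, |C_G(a)| = |G| / |conj. class of a| = 20 / 2 = 10.
The 10 elements commuting with a are {e, a, a², a³, a⁴, a⁵, a⁶, a⁷, a⁸, a⁹}.

Answer: {e, a, a², a³, a⁴, a⁵, a⁶, a⁷, a⁸, a⁹}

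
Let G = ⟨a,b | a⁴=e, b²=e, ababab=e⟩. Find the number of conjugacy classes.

The conjugacy classes (representative and size) are:
  [e] (size 1), [a³] (size 6), [a²ba²b] (size 3), [aba³] (size 6), [ba³] (size 8).
Class equation: 1 + 6 + 3 + 6 + 8 = 24 = |G|. So G has 5 conjugacy classes.

Answer: 5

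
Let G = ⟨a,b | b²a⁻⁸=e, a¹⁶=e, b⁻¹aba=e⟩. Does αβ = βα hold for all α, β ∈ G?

a·b = ab but b·a = a⁷b⁻¹, so a·b ≠ b·a and G is not abelian.

Answer: No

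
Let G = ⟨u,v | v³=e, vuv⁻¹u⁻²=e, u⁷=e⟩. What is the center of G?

An element z ∈ Z(G) iff z commutes with every generator.
For example e is central: e·u = u = u·e; e·v = v = v·e.
Whereas u ∉ Z(G) since u·v = uv ≠ u²v = v·u.
Checking each of the 21 elements this way gives Z(G) = {e}, of order 1.

Answer: {e}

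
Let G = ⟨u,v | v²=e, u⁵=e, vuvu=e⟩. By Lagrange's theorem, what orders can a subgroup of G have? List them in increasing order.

|G| = 10 = 2 · 5. By Lagrange's theorem the order of any subgroup divides 10; the divisors of 10 are 1, 2, 5, 10.

Answer: 1, 2, 5, 10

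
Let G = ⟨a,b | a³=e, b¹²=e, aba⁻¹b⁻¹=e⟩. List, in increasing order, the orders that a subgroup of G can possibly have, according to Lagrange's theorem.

|G| = 36 = 2² · 3². By Lagrange's theorem the order of any subgroup divides 36; the divisors of 36 are 1, 2, 3, 4, 6, 9, 12, 18, 36.

Answer: 1, 2, 3, 4, 6, 9, 12, 18, 36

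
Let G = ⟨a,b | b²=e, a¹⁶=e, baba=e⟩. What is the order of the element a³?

Compute successive powers until reaching e:
  (a³)¹ = a³, (a³)² = a⁶, (a³)³ = a⁹, (a³)⁴ = a¹², (a³)⁵ = a¹⁵, (a³)⁶ = a², (a³)⁷ = a⁵, (a³)⁸ = a⁸, (a³)⁹ = a¹¹, (a³)¹⁰ = a¹⁴, (a³)¹¹ = a, (a³)¹² = a⁴, (a³)¹³ = a⁷, (a³)¹⁴ = a¹⁰, (a³)¹⁵ = a¹³, (a³)¹⁶ = e.
The smallest positive k with (a³)ᵏ = e is 16.

Answer: 16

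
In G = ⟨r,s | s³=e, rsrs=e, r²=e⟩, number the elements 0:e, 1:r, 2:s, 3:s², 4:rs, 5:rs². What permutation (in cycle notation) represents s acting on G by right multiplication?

(0 2 3)(1 4 5)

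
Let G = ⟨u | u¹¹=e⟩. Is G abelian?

G has a single generator, so G is cyclic and hence abelian.

Answer: Yes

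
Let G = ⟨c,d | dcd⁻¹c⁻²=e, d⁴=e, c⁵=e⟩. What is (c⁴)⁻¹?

The order of (c⁴) is 5 (smallest k with (c⁴)ᵏ = e), so (c⁴)⁻¹ = (c⁴)⁴ = c.
Check: (c⁴) · c → (c⁴) · c = e, giving e as required.

Answer: c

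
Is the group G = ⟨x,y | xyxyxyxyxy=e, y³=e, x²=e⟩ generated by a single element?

Every cyclic group is abelian. But x·y = xy while y·x = yx, so x·y ≠ y·x and G is not abelian. Hence G is not cyclic.

Answer: No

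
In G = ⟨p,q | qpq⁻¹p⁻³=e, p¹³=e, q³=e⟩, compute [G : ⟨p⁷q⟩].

First find ord(p⁷q) by computing successive powers:
  (p⁷q)¹ = p⁷q, (p⁷q)² = p²q², (p⁷q)³ = e.
So |⟨p⁷q⟩| = ord(p⁷q) = 3. With |G| = 39, by Lagrange [G : ⟨p⁷q⟩] = 39/3 = 13.

Answer: 13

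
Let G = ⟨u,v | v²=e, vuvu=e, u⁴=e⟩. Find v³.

Compute successive powers of v, reducing at each step:
  v²: v · v = e
  v³: e · v = v

Answer: v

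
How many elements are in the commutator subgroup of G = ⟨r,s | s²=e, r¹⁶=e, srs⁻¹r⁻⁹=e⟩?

G' = [G, G] is generated by all commutators. The generator-pair commutators are: [r, s] = r⁸.
The subgroup they normally generate is {e, r⁸}, of order 2.
Check: |G/G'| = 32/2 = 16 is the order of the abelianisation.

Answer: 2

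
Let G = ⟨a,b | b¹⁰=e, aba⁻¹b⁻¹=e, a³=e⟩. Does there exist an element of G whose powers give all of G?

|G| = 30. The element ab has order 30 (its powers give 30 distinct elements), so ⟨ab⟩ = G and G is cyclic.

Answer: Yes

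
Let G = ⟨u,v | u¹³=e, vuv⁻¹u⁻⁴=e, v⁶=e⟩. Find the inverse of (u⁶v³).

The order of (u⁶v³) is 2 (smallest k with (u⁶v³)ᵏ = e), so (u⁶v³)⁻¹ = (u⁶v³)¹ = u⁶v³.
Check: (u⁶v³) · (u⁶v³) → (u⁶v³) · u⁶ = v³;   (v³) · v³ = e, giving e as required.

Answer: u⁶v³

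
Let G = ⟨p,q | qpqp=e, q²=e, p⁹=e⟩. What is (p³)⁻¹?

The order of (p³) is 3 (smallest k with (p³)ᵏ = e), so (p³)⁻¹ = (p³)² = p⁶.
Check: (p³) · (p⁶) → (p³) · p⁶ = e, giving e as required.

Answer: p⁶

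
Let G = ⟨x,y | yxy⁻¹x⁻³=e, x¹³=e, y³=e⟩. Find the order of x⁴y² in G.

Compute successive powers until reaching e:
  (x⁴y²)¹ = x⁴y², (x⁴y²)² = xy, (x⁴y²)³ = e.
The smallest positive k with (x⁴y²)ᵏ = e is 3.

Answer: 3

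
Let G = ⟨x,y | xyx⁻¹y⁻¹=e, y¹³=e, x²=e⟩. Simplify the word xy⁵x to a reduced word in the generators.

Multiply left to right, reducing at each step:
  x · y⁵ = xy⁵
  (xy⁵) · x = y⁵

Answer: y⁵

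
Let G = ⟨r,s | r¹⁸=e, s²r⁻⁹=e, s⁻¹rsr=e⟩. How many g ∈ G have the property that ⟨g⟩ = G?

⟨g⟩ = G would require ord(g) = |G| = 36, but the maximum element order in G is 18 < 36. So G is not cyclic and no single element generates it: the count is 0.

Answer: 0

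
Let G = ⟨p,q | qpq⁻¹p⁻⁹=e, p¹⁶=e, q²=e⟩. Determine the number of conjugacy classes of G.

The conjugacy classes (representative and size) are:
  [e] (size 1), [p⁹] (size 2), [p²] (size 1), [p³] (size 2), [p⁴] (size 1), [p¹³] (size 2), [p⁶] (size 1), [p¹⁵] (size 2), [p⁸] (size 1), [p¹⁰] (size 1), [p¹²] (size 1), [p¹⁴] (size 1), [q] (size 2), [pq] (size 2), [p²q] (size 2), [p¹¹q] (size 2), [p⁴q] (size 2), [p¹³q] (size 2), [p¹⁴q] (size 2), [p¹⁵q] (size 2).
Class equation: 1 + 2 + 1 + 2 + 1 + 2 + 1 + 2 + 1 + 1 + 1 + 1 + 2 + 2 + 2 + 2 + 2 + 2 + 2 + 2 = 32 = |G|. So G has 20 conjugacy classes.

Answer: 20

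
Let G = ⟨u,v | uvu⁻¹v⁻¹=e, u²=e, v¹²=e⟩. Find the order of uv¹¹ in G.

Compute successive powers until reaching e:
  (uv¹¹)¹ = uv¹¹, (uv¹¹)² = v¹⁰, (uv¹¹)³ = uv⁹, (uv¹¹)⁴ = v⁸, (uv¹¹)⁵ = uv⁷, (uv¹¹)⁶ = v⁶, (uv¹¹)⁷ = uv⁵, (uv¹¹)⁸ = v⁴, (uv¹¹)⁹ = uv³, (uv¹¹)¹⁰ = v², (uv¹¹)¹¹ = uv, (uv¹¹)¹² = e.
The smallest positive k with (uv¹¹)ᵏ = e is 12.

Answer: 12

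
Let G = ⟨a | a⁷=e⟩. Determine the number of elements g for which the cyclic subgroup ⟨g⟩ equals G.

G is cyclic of order 7. An element generates G iff its order is 7, and a cyclic group of order 7 has exactly φ(7) = 6 such elements.

Answer: 6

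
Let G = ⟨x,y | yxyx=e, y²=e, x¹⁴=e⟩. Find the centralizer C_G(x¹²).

⟨x¹²⟩ ⊆ C_G(x¹²) since powers of x¹² commute with x¹²; so |C_G(x¹²)| ≥ |⟨x¹²⟩| = 7.
By orbit–stabilizer, |C_G(x¹²)| = |G| / |conj. class of x¹²| = 28 / 2 = 14.
The 14 elements commuting with x¹² are {e, x, x², x³, x⁴, x⁵, x⁶, x⁷, x⁸, x⁹, x¹⁰, x¹¹, x¹², x¹³}.

Answer: {e, x, x², x³, x⁴, x⁵, x⁶, x⁷, x⁸, x⁹, x¹⁰, x¹¹, x¹², x¹³}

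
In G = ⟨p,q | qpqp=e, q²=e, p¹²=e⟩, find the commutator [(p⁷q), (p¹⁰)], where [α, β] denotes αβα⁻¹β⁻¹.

[(p⁷q), (p¹⁰)] = (p⁷q)·(p¹⁰)·(p⁷q)⁻¹·(p¹⁰)⁻¹.
  (p⁷q) · (p¹⁰) = p⁹q
  (p⁹q) · (p⁷q) = p²
  (p²) · (p²) = p⁴

Answer: p⁴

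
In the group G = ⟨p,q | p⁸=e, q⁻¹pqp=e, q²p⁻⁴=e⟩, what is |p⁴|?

Compute successive powers until reaching e:
  (p⁴)¹ = p⁴, (p⁴)² = e.
The smallest positive k with (p⁴)ᵏ = e is 2.

Answer: 2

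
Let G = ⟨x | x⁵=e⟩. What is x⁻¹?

The order of x is 5 (smallest k with xᵏ = e), so x⁻¹ = x⁴ = x⁴.
Check: x · (x⁴) → x · x⁴ = e, giving e as required.

Answer: x⁴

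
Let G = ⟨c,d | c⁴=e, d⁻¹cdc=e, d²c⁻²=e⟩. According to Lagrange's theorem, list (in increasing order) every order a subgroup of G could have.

|G| = 8 = 2³. By Lagrange's theorem the order of any subgroup divides 8; the divisors of 8 are 1, 2, 4, 8.

Answer: 1, 2, 4, 8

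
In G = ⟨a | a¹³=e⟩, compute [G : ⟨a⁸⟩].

First find ord(a⁸) by computing successive powers:
  (a⁸)¹ = a⁸, (a⁸)² = a³, (a⁸)³ = a¹¹, (a⁸)⁴ = a⁶, (a⁸)⁵ = a, (a⁸)⁶ = a⁹, (a⁸)⁷ = a⁴, (a⁸)⁸ = a¹², (a⁸)⁹ = a⁷, (a⁸)¹⁰ = a², (a⁸)¹¹ = a¹⁰, (a⁸)¹² = a⁵, (a⁸)¹³ = e.
So |⟨a⁸⟩| = ord(a⁸) = 13. With |G| = 13, by Lagrange [G : ⟨a⁸⟩] = 13/13 = 1.

Answer: 1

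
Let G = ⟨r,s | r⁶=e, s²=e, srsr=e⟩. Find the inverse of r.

The order of r is 6 (smallest k with rᵏ = e), so r⁻¹ = r⁵ = r⁵.
Check: r · (r⁵) → r · r⁵ = e, giving e as required.

Answer: r⁵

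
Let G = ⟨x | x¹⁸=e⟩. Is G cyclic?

|G| = 18. The element x has order 18 (its powers give 18 distinct elements), so ⟨x⟩ = G and G is cyclic.

Answer: Yes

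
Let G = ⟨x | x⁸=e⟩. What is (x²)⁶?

Compute successive powers of (x²), reducing at each step:
  (x²)²: (x²) · x² = x⁴
  (x²)³: (x⁴) · x² = x⁶
  (x²)⁴: (x⁶) · x² = e
  (x²)⁵: e · x² = x²
  (x²)⁶: (x²) · x² = x⁴

Answer: x⁴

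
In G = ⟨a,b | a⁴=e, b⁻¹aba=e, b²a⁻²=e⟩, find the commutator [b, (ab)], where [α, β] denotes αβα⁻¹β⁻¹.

[b, (ab)] = b·(ab)·b⁻¹·(ab)⁻¹.
  b · (ab) = a
  a · (b⁻¹) = ab⁻¹
  (ab⁻¹) · (ab⁻¹) = a²

Answer: a²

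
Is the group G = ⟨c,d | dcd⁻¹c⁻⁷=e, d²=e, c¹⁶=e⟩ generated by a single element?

Every cyclic group is abelian. But c·d = cd while d·c = c⁷d, so c·d ≠ d·c and G is not abelian. Hence G is not cyclic.

Answer: No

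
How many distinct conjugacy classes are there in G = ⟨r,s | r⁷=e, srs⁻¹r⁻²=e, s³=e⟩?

The conjugacy classes (representative and size) are:
  [e] (size 1), [r²] (size 3), [r⁵] (size 3), [s] (size 7), [s²] (size 7).
Class equation: 1 + 3 + 3 + 7 + 7 = 21 = |G|. So G has 5 conjugacy classes.

Answer: 5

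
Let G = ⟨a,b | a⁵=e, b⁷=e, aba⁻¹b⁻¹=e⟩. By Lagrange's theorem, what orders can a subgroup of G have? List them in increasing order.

|G| = 35 = 5 · 7. By Lagrange's theorem the order of any subgroup divides 35; the divisors of 35 are 1, 5, 7, 35.

Answer: 1, 5, 7, 35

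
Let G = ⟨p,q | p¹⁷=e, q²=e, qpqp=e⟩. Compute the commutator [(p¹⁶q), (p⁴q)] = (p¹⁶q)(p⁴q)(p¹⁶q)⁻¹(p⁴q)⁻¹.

[(p¹⁶q), (p⁴q)] = (p¹⁶q)·(p⁴q)·(p¹⁶q)⁻¹·(p⁴q)⁻¹.
  (p¹⁶q) · (p⁴q) = p¹²
  (p¹²) · (p¹⁶q) = p¹¹q
  (p¹¹q) · (p⁴q) = p⁷

Answer: p⁷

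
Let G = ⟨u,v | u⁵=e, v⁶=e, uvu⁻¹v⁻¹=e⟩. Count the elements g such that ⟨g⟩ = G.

G is cyclic of order 30. An element generates G iff its order is 30, and a cyclic group of order 30 has exactly φ(30) = 8 such elements.

Answer: 8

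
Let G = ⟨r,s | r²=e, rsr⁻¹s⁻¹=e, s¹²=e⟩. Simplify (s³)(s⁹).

Compute (s³) · (s⁹) by multiplying left to right and reducing via the relations at each step:
  (s³) · s⁹ = e

Answer: e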